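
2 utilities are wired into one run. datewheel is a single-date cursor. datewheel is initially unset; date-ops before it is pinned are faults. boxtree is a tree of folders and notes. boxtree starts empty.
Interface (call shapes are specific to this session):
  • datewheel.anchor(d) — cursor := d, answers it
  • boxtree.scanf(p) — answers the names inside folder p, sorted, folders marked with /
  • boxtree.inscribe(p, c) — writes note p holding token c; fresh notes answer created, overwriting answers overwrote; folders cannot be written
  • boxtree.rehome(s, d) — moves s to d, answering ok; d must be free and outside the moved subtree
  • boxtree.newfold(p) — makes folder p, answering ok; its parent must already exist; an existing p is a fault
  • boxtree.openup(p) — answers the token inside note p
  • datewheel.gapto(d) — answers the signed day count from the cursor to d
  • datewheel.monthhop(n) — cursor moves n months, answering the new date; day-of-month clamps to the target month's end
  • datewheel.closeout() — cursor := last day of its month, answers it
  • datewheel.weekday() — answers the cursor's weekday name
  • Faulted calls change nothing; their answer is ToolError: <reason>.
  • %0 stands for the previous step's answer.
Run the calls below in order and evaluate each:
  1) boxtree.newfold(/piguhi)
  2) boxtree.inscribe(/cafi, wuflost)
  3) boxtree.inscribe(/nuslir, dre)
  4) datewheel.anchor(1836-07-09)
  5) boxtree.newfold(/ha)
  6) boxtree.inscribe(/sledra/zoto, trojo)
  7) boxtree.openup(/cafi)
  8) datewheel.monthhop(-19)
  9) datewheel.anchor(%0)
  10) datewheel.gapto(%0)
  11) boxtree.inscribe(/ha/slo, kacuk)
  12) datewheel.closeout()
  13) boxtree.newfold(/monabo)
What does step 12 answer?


→ boxtree.newfold(/piguhi)
← ok
→ boxtree.inscribe(/cafi, wuflost)
← created
→ boxtree.inscribe(/nuslir, dre)
← created
→ datewheel.anchor(1836-07-09)
← 1836-07-09
→ boxtree.newfold(/ha)
← ok
→ boxtree.inscribe(/sledra/zoto, trojo)
← ToolError: no parent
→ boxtree.openup(/cafi)
← wuflost
→ datewheel.monthhop(-19)
← 1834-12-09
→ datewheel.anchor(%0)
← 1834-12-09
→ datewheel.gapto(%0)
← 0
→ boxtree.inscribe(/ha/slo, kacuk)
← created
→ datewheel.closeout()
← 1834-12-31
→ boxtree.newfold(/monabo)
← ok

Answer: 1834-12-31


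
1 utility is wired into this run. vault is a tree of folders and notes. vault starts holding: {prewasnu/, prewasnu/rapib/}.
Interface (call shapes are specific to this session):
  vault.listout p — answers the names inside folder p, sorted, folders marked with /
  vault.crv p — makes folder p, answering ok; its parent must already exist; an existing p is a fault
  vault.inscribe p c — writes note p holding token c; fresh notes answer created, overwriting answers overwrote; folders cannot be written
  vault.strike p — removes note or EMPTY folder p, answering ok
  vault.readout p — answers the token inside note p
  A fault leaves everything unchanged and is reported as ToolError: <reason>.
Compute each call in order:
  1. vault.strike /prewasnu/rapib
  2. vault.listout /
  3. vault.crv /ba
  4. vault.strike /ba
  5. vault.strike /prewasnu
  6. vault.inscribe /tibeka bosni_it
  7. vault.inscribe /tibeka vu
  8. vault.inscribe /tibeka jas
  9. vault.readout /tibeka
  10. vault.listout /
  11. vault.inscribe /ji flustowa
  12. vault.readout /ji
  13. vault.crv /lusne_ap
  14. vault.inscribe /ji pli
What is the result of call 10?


CALL vault.strike[p='/prewasnu/rapib']
RET  ok
CALL vault.listout[p='/']
RET  [prewasnu/]
CALL vault.crv[p='/ba']
RET  ok
CALL vault.strike[p='/ba']
RET  ok
CALL vault.strike[p='/prewasnu']
RET  ok
CALL vault.inscribe[p='/tibeka'; c='bosni_it']
RET  created
CALL vault.inscribe[p='/tibeka'; c='vu']
RET  overwrote
CALL vault.inscribe[p='/tibeka'; c='jas']
RET  overwrote
CALL vault.readout[p='/tibeka']
RET  jas
CALL vault.listout[p='/']
RET  [tibeka]
CALL vault.inscribe[p='/ji'; c='flustowa']
RET  created
CALL vault.readout[p='/ji']
RET  flustowa
CALL vault.crv[p='/lusne_ap']
RET  ok
CALL vault.inscribe[p='/ji'; c='pli']
RET  overwrote

Answer: [tibeka]


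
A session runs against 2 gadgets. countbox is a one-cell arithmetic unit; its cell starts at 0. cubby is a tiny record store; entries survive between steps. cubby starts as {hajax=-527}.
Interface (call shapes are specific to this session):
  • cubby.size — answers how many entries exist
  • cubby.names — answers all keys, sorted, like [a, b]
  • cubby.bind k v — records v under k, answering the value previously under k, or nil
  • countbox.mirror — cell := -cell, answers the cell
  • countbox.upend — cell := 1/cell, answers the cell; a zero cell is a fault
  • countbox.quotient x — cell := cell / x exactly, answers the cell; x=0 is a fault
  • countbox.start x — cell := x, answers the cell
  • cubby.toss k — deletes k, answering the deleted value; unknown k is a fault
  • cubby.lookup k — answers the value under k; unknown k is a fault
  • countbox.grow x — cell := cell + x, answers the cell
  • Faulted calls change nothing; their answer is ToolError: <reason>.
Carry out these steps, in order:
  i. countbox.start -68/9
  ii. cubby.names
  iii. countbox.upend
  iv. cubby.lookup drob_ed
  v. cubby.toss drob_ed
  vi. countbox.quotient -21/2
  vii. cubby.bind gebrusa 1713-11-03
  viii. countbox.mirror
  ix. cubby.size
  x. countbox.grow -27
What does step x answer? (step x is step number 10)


Answer: -6429/238

Derivation:
>>> countbox.start x: -68/9
[out] -68/9
>>> cubby.names
[out] [hajax]
>>> countbox.upend
[out] -9/68
>>> cubby.lookup k: drob_ed
[out] ToolError: no such key drob_ed
>>> cubby.toss k: drob_ed
[out] ToolError: no such key drob_ed
>>> countbox.quotient x: -21/2
[out] 3/238
>>> cubby.bind k: gebrusa v: 1713-11-03
[out] nil
>>> countbox.mirror
[out] -3/238
>>> cubby.size
[out] 2
>>> countbox.grow x: -27
[out] -6429/238


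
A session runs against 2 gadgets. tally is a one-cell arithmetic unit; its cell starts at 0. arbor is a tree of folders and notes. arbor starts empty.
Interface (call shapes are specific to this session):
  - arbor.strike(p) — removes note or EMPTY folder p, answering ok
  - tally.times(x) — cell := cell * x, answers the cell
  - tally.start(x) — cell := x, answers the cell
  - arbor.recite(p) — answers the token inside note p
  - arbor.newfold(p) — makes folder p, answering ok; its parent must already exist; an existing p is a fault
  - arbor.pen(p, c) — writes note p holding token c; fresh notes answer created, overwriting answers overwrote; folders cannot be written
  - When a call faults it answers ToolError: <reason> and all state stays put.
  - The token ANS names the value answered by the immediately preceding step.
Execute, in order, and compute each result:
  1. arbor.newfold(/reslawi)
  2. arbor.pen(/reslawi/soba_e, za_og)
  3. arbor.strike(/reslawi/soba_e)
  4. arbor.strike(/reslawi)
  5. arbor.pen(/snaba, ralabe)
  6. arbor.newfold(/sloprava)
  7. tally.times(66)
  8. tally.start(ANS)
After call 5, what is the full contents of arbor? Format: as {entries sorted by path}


·→ arbor.newfold(/reslawi)
·← ok
·→ arbor.pen(/reslawi/soba_e, za_og)
·← created
·→ arbor.strike(/reslawi/soba_e)
·← ok
·→ arbor.strike(/reslawi)
·← ok
·→ arbor.pen(/snaba, ralabe)
·← created
·→ arbor.newfold(/sloprava)
·← ok
·→ tally.times(66)
·← 0
·→ tally.start(ANS)
·← 0

Answer: {snaba=ralabe}


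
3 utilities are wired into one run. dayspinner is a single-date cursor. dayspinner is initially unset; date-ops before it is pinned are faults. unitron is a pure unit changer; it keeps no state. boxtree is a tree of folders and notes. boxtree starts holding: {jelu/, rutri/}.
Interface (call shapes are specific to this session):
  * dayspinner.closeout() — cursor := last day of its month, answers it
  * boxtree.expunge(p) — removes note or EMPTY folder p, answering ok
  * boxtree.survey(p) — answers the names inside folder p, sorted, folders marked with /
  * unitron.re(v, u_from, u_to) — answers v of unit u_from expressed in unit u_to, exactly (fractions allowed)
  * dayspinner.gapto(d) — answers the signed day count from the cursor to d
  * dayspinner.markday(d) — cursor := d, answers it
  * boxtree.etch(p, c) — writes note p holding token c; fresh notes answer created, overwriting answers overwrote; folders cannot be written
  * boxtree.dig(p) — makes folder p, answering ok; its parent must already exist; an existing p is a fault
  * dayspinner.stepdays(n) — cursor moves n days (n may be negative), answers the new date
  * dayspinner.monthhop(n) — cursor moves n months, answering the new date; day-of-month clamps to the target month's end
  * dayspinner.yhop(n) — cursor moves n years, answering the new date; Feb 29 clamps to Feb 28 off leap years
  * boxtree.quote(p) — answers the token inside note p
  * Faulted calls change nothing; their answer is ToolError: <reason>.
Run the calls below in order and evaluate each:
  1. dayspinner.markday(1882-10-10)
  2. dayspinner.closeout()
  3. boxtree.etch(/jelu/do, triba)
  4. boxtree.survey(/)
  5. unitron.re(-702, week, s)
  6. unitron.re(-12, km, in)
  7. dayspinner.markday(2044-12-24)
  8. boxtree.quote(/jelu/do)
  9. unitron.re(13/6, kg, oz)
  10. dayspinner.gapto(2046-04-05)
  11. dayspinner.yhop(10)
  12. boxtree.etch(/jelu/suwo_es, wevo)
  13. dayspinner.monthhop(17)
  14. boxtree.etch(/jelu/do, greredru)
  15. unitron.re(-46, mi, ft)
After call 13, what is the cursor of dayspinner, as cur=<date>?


~$ dayspinner.markday d: 1882-10-10
:: 1882-10-10
~$ dayspinner.closeout
:: 1882-10-31
~$ boxtree.etch p: /jelu/do c: triba
:: created
~$ boxtree.survey p: /
:: [jelu/, rutri/]
~$ unitron.re v: -702 u_from: week u_to: s
:: -424569600
~$ unitron.re v: -12 u_from: km u_to: in
:: -60000000/127
~$ dayspinner.markday d: 2044-12-24
:: 2044-12-24
~$ boxtree.quote p: /jelu/do
:: triba
~$ unitron.re v: 13/6 u_from: kg u_to: oz
:: 10400000000/136077711
~$ dayspinner.gapto d: 2046-04-05
:: 467
~$ dayspinner.yhop n: 10
:: 2054-12-24
~$ boxtree.etch p: /jelu/suwo_es c: wevo
:: created
~$ dayspinner.monthhop n: 17
:: 2056-05-24
~$ boxtree.etch p: /jelu/do c: greredru
:: overwrote
~$ unitron.re v: -46 u_from: mi u_to: ft
:: -242880

Answer: cur=2056-05-24


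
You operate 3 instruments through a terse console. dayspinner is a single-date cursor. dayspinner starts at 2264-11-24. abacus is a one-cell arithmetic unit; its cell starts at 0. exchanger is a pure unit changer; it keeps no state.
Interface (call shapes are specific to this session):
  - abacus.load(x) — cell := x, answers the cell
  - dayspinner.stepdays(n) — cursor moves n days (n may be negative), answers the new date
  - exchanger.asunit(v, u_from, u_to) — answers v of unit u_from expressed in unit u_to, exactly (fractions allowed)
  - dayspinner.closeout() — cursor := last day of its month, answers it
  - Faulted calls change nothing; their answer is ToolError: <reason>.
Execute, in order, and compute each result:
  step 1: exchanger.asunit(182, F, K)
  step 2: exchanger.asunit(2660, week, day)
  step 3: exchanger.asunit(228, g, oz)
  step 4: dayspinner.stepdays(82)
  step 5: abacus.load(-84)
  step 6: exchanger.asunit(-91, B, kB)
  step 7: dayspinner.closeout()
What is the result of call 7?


;; 1. asunit(v: 182, u_from: F, u_to: K) ~> 21389/60
;; 2. asunit(v: 2660, u_from: week, u_to: day) ~> 18620
;; 3. asunit(v: 228, u_from: g, u_to: oz) ~> 364800000/45359237
;; 4. stepdays(n: 82) ~> 2265-02-14
;; 5. load(x: -84) ~> -84
;; 6. asunit(v: -91, u_from: B, u_to: kB) ~> -91/1000
;; 7. closeout() ~> 2265-02-28

Answer: 2265-02-28


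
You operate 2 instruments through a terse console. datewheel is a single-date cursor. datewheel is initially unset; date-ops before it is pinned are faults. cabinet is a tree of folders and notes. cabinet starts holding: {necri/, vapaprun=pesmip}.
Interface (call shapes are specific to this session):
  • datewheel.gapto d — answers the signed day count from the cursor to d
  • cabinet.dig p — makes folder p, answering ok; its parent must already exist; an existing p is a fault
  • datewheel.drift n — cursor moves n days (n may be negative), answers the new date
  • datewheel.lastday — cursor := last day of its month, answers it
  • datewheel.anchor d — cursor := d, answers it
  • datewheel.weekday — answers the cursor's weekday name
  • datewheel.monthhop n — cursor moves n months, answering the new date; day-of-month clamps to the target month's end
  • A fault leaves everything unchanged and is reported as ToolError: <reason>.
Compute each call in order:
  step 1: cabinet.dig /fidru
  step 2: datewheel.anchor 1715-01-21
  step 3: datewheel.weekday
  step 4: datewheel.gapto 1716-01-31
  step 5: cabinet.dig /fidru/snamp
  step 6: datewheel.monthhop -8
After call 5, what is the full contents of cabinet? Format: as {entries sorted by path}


Answer: {fidru/, fidru/snamp/, necri/, vapaprun=pesmip}

Derivation:
Calling dig(p: /fidru), and see ok.
I use anchor(d: 1715-01-21), — result: 1715-01-21.
Then weekday, and observe Monday.
I run gapto(d: 1716-01-31), and see 375.
Using dig(p: /fidru/snamp), and get ok.
Now I run monthhop(n: -8), and get 1714-05-21.


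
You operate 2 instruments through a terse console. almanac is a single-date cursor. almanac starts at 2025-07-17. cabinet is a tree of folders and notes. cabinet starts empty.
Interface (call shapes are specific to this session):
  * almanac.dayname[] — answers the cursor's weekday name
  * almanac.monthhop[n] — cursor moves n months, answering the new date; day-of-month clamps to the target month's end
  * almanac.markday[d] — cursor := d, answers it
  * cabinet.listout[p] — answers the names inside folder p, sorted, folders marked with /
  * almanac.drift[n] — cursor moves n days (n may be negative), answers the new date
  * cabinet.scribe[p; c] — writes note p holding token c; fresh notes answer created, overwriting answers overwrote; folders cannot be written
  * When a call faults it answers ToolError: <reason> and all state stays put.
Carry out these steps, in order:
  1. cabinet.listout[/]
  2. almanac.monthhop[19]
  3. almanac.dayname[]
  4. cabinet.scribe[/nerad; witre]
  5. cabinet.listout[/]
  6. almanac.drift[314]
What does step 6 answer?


I call cabinet.listout with p=/, yielding [].
Now I run almanac.monthhop with n=19: 2027-02-17.
I use almanac.dayname(), — result: Wednesday.
Using cabinet.scribe with p=/nerad, c=witre, — result: created.
I call cabinet.listout with p=/, which returns [nerad].
Calling almanac.drift with n=314, and see 2027-12-28.

Answer: 2027-12-28


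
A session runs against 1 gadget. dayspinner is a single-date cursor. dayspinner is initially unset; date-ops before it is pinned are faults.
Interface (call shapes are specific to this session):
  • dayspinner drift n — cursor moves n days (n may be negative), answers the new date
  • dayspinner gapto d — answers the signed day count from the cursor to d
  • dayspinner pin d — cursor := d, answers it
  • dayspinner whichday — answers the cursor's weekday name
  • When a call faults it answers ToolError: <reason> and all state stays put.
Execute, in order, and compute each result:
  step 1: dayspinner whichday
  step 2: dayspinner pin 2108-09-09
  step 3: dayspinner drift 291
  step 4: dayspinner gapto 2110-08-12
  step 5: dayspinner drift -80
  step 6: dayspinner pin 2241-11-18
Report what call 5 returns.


~$ dayspinner whichday
  ToolError: no date set
~$ dayspinner pin d→2108-09-09
  2108-09-09
~$ dayspinner drift n→291
  2109-06-27
~$ dayspinner gapto d→2110-08-12
  411
~$ dayspinner drift n→-80
  2109-04-08
~$ dayspinner pin d→2241-11-18
  2241-11-18

Answer: 2109-04-08


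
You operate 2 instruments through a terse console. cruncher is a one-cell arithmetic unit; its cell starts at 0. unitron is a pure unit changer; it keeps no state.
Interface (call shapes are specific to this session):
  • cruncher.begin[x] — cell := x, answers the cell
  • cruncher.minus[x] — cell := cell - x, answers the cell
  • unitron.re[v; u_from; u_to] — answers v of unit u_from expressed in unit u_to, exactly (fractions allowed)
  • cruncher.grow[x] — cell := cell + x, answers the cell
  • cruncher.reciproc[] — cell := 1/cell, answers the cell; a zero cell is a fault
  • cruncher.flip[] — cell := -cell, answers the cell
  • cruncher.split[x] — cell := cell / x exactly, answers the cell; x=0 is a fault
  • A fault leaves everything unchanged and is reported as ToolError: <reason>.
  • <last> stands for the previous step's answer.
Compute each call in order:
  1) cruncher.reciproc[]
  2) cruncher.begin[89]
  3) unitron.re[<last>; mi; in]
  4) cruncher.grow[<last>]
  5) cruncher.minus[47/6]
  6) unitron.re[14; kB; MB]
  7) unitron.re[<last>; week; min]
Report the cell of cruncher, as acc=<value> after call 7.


Step: cruncher.reciproc[]
Result: ToolError: reciprocal of zero
Step: cruncher.begin[x→89]
Result: 89
Step: unitron.re[v→<last>; u_from→mi; u_to→in]
Result: 5639040
Step: cruncher.grow[x→<last>]
Result: 5639129
Step: cruncher.minus[x→47/6]
Result: 33834727/6
Step: unitron.re[v→14; u_from→kB; u_to→MB]
Result: 7/500
Step: unitron.re[v→<last>; u_from→week; u_to→min]
Result: 3528/25

Answer: acc=33834727/6


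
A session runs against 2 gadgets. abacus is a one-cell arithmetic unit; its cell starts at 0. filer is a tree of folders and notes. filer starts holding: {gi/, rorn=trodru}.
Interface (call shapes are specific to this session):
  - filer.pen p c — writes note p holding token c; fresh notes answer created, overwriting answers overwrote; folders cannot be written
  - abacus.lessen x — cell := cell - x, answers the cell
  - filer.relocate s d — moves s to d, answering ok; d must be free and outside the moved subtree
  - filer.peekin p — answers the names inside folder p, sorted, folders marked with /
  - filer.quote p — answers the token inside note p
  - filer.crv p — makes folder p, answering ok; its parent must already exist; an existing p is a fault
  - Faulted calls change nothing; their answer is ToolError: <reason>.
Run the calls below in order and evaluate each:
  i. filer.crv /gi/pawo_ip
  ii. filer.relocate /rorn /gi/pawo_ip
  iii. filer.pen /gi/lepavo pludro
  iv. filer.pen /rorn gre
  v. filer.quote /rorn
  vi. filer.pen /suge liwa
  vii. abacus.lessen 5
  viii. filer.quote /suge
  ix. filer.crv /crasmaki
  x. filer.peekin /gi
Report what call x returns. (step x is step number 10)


CALL filer.crv[p='/gi/pawo_ip']
RET  ok
CALL filer.relocate[s='/rorn'; d='/gi/pawo_ip']
RET  ToolError: exists
CALL filer.pen[p='/gi/lepavo'; c='pludro']
RET  created
CALL filer.pen[p='/rorn'; c='gre']
RET  overwrote
CALL filer.quote[p='/rorn']
RET  gre
CALL filer.pen[p='/suge'; c='liwa']
RET  created
CALL abacus.lessen[x='5']
RET  -5
CALL filer.quote[p='/suge']
RET  liwa
CALL filer.crv[p='/crasmaki']
RET  ok
CALL filer.peekin[p='/gi']
RET  [lepavo, pawo_ip/]

Answer: [lepavo, pawo_ip/]


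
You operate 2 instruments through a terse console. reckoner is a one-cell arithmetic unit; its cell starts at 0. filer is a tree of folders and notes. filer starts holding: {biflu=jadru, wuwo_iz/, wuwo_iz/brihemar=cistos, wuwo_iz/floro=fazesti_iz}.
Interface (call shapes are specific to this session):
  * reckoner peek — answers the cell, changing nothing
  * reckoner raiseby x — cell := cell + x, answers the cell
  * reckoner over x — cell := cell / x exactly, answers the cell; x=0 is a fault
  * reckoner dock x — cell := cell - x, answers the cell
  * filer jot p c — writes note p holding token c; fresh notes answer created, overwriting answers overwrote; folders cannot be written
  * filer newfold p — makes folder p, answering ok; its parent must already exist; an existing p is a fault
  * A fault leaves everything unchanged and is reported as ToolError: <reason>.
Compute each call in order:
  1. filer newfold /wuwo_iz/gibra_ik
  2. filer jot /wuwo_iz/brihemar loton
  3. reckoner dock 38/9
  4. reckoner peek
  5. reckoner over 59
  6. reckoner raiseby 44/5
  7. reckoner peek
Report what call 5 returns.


Step: filer newfold[p: /wuwo_iz/gibra_ik]
Result: ok
Step: filer jot[p: /wuwo_iz/brihemar; c: loton]
Result: overwrote
Step: reckoner dock[x: 38/9]
Result: -38/9
Step: reckoner peek[]
Result: -38/9
Step: reckoner over[x: 59]
Result: -38/531
Step: reckoner raiseby[x: 44/5]
Result: 23174/2655
Step: reckoner peek[]
Result: 23174/2655

Answer: -38/531


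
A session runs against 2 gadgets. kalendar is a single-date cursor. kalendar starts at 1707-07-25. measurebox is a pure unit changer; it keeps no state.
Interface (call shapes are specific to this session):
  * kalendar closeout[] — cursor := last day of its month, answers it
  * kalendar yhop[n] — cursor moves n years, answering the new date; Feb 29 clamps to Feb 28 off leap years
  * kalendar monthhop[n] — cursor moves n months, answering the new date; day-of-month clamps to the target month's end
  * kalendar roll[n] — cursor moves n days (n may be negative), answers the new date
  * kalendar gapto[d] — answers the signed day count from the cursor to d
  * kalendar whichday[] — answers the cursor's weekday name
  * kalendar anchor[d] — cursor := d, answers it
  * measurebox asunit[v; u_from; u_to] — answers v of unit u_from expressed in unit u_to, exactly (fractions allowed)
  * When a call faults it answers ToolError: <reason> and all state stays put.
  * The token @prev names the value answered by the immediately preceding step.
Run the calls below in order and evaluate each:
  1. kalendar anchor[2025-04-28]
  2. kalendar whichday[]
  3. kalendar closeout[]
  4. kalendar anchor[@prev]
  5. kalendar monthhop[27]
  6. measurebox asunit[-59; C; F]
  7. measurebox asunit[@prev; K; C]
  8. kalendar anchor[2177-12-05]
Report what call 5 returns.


! kalendar anchor(d: 2025-04-28) ~> 2025-04-28
! kalendar whichday() ~> Monday
! kalendar closeout() ~> 2025-04-30
! kalendar anchor(d: @prev) ~> 2025-04-30
! kalendar monthhop(n: 27) ~> 2027-07-30
! measurebox asunit(v: -59, u_from: C, u_to: F) ~> -371/5
! measurebox asunit(v: @prev, u_from: K, u_to: C) ~> -6947/20
! kalendar anchor(d: 2177-12-05) ~> 2177-12-05

Answer: 2027-07-30


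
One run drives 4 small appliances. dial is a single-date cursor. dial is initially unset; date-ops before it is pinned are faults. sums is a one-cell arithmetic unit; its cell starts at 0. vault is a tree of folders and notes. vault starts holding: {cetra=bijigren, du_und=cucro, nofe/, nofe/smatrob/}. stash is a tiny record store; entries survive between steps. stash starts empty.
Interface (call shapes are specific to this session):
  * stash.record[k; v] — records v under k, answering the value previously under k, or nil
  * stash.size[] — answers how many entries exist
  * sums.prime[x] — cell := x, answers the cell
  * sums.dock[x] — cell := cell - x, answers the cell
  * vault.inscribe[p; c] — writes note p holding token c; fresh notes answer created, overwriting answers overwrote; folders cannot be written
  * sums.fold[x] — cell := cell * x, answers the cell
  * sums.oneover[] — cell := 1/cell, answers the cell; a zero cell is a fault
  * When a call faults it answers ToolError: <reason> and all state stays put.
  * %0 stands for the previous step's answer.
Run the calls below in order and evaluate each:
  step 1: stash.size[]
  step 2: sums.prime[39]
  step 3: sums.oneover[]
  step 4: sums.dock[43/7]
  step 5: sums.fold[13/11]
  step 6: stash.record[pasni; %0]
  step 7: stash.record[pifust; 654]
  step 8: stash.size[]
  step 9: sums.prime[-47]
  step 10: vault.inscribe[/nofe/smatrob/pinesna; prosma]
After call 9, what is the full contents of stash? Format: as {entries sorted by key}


Answer: {pasni=-1670/231, pifust=654}

Derivation:
CALL size[]
RET  0
CALL prime[x: 39]
RET  39
CALL oneover[]
RET  1/39
CALL dock[x: 43/7]
RET  -1670/273
CALL fold[x: 13/11]
RET  -1670/231
CALL record[k: pasni; v: %0]
RET  nil
CALL record[k: pifust; v: 654]
RET  nil
CALL size[]
RET  2
CALL prime[x: -47]
RET  -47
CALL inscribe[p: /nofe/smatrob/pinesna; c: prosma]
RET  created


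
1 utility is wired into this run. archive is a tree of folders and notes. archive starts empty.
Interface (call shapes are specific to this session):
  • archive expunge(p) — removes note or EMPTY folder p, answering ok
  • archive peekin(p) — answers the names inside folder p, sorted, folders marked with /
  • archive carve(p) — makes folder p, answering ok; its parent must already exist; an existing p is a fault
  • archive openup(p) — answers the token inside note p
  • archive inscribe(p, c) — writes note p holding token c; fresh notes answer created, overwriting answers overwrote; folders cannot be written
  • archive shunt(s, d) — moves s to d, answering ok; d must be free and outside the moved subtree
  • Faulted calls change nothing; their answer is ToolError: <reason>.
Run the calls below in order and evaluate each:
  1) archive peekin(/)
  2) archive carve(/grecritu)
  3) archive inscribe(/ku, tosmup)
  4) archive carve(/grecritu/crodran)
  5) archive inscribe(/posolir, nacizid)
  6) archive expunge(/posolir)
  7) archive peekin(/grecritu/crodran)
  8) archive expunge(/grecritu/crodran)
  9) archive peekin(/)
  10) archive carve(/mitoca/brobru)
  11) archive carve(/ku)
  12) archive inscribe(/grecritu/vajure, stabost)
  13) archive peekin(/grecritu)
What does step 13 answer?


! 1. archive peekin(p=/) -> []
! 2. archive carve(p=/grecritu) -> ok
! 3. archive inscribe(p=/ku, c=tosmup) -> created
! 4. archive carve(p=/grecritu/crodran) -> ok
! 5. archive inscribe(p=/posolir, c=nacizid) -> created
! 6. archive expunge(p=/posolir) -> ok
! 7. archive peekin(p=/grecritu/crodran) -> []
! 8. archive expunge(p=/grecritu/crodran) -> ok
! 9. archive peekin(p=/) -> [grecritu/, ku]
! 10. archive carve(p=/mitoca/brobru) -> ToolError: no parent
! 11. archive carve(p=/ku) -> ToolError: exists
! 12. archive inscribe(p=/grecritu/vajure, c=stabost) -> created
! 13. archive peekin(p=/grecritu) -> [vajure]

Answer: [vajure]


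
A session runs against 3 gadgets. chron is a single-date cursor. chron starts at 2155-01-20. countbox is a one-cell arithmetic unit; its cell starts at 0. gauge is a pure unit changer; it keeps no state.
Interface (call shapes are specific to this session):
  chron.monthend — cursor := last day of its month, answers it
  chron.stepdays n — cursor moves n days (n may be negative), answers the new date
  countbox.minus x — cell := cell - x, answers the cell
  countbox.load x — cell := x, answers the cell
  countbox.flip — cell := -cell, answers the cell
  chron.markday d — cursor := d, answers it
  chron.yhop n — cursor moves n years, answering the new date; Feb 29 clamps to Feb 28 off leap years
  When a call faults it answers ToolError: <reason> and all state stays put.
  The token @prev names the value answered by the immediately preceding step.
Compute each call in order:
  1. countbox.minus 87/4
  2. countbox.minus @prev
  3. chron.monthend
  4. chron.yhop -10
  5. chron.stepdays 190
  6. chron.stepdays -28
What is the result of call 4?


Answer: 2145-01-31

Derivation:
% countbox.minus x→87/4
  -87/4
% countbox.minus x→@prev
  0
% chron.monthend
  2155-01-31
% chron.yhop n→-10
  2145-01-31
% chron.stepdays n→190
  2145-08-09
% chron.stepdays n→-28
  2145-07-12


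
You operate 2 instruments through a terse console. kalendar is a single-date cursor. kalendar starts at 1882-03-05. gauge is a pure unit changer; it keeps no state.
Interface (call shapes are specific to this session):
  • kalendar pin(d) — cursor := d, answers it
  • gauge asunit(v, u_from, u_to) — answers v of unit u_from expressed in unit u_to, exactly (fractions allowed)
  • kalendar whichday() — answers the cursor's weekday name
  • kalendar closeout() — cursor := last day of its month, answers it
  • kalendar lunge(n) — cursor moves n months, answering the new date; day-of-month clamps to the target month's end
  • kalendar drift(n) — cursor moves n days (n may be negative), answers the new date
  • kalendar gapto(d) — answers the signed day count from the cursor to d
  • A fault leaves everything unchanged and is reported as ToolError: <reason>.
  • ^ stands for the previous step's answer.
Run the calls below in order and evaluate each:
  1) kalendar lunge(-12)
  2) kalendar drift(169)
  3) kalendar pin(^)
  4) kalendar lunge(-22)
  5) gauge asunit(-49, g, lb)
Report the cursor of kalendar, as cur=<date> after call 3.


·→ kalendar lunge(-12)
·← 1881-03-05
·→ kalendar drift(169)
·← 1881-08-21
·→ kalendar pin(^)
·← 1881-08-21
·→ kalendar lunge(-22)
·← 1879-10-21
·→ gauge asunit(-49, g, lb)
·← -700000/6479891

Answer: cur=1881-08-21


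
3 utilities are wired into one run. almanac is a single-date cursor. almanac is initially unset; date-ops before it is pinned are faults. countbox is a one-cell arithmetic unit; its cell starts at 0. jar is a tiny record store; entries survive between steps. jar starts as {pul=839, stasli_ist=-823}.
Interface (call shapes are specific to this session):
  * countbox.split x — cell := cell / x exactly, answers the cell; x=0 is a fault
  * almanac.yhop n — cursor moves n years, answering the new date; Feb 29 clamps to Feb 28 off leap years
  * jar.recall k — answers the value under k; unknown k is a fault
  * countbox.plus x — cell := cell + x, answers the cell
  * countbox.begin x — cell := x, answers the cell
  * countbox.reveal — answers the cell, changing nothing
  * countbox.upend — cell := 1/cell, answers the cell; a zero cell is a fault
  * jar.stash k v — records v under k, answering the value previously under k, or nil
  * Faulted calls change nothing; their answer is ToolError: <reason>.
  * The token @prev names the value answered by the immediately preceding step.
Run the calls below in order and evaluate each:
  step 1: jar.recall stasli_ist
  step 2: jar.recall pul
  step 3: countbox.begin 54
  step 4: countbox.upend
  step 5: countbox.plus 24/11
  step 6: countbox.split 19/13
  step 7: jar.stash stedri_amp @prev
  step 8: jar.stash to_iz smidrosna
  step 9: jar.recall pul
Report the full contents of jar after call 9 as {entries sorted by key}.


Answer: {pul=839, stasli_ist=-823, stedri_amp=16991/11286, to_iz=smidrosna}

Derivation:
! 1. jar.recall(k=stasli_ist) : -823
! 2. jar.recall(k=pul) : 839
! 3. countbox.begin(x=54) : 54
! 4. countbox.upend() : 1/54
! 5. countbox.plus(x=24/11) : 1307/594
! 6. countbox.split(x=19/13) : 16991/11286
! 7. jar.stash(k=stedri_amp, v=@prev) : nil
! 8. jar.stash(k=to_iz, v=smidrosna) : nil
! 9. jar.recall(k=pul) : 839


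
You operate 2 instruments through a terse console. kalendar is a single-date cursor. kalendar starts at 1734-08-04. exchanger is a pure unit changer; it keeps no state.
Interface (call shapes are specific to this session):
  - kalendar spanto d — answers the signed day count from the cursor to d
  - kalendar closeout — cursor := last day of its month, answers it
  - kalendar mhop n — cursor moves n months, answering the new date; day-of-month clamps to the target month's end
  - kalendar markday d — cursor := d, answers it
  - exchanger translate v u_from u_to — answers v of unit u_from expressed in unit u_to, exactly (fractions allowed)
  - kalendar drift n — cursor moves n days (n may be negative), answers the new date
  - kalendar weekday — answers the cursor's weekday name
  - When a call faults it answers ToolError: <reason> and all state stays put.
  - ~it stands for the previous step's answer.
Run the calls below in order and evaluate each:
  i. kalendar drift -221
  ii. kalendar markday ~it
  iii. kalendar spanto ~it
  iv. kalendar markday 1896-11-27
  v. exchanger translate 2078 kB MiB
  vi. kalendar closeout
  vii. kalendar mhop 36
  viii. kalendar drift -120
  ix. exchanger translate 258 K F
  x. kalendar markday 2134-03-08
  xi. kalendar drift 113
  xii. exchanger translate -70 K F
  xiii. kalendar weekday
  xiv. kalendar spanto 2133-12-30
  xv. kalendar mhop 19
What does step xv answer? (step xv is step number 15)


> kalendar drift n=-221
:: 1733-12-26
> kalendar markday d=~it
:: 1733-12-26
> kalendar spanto d=~it
:: 0
> kalendar markday d=1896-11-27
:: 1896-11-27
> exchanger translate v=2078 u_from=kB u_to=MiB
:: 129875/65536
> kalendar closeout
:: 1896-11-30
> kalendar mhop n=36
:: 1899-11-30
> kalendar drift n=-120
:: 1899-08-02
> exchanger translate v=258 u_from=K u_to=F
:: 473/100
> kalendar markday d=2134-03-08
:: 2134-03-08
> kalendar drift n=113
:: 2134-06-29
> exchanger translate v=-70 u_from=K u_to=F
:: -58567/100
> kalendar weekday
:: Tuesday
> kalendar spanto d=2133-12-30
:: -181
> kalendar mhop n=19
:: 2136-01-29

Answer: 2136-01-29


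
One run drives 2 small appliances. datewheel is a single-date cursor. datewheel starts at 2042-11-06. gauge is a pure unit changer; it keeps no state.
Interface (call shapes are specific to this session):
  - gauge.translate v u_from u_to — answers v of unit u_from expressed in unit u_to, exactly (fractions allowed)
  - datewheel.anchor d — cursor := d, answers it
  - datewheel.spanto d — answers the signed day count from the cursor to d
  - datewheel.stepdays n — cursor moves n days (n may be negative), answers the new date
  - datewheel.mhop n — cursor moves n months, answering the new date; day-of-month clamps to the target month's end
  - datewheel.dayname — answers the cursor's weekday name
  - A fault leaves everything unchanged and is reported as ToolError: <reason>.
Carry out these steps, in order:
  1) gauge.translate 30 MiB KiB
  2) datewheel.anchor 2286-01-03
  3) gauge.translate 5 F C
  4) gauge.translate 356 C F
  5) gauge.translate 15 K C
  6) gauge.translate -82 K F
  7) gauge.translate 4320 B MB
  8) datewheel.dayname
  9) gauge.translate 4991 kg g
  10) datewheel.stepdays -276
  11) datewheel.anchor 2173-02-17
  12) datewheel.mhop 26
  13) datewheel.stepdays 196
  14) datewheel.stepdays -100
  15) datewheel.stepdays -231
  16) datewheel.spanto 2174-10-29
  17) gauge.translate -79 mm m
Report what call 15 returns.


I try translate with 30, MiB, KiB, and observe 30720.
Using anchor with 2286-01-03, giving 2286-01-03.
I try translate with 5, F, C, and get -15.
Invoking translate with 356, C, F, giving 3364/5.
Calling translate with 15, K, C: -5163/20.
Invoking translate with -82, K, F, which returns -60727/100.
Next I call translate with 4320, B, MB, yielding 27/6250.
Next I call dayname(): Sunday.
I run translate with 4991, kg, g, → 4991000.
Then stepdays with -276, → 2285-04-02.
I invoke anchor with 2173-02-17: 2173-02-17.
I run mhop with 26, yielding 2175-04-17.
I run stepdays with 196, and see 2175-10-30.
Now I run stepdays with -100, which returns 2175-07-22.
I use stepdays with -231, which returns 2174-12-03.
Next I call spanto with 2174-10-29, and get -35.
I run translate with -79, mm, m, which returns -79/1000.

Answer: 2174-12-03


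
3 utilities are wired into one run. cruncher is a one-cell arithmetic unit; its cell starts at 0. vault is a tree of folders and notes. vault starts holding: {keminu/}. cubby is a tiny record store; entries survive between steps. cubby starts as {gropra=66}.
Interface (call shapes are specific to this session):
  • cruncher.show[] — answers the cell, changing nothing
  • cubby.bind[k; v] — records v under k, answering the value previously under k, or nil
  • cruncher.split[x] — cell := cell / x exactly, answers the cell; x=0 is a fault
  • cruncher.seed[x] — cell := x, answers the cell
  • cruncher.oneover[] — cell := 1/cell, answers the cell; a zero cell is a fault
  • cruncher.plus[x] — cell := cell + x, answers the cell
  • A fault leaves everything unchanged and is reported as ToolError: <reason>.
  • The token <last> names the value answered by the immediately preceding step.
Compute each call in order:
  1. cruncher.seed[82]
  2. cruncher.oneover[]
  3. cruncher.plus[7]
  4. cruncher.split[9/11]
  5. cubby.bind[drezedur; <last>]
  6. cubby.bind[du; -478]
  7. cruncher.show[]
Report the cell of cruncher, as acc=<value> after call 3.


Answer: acc=575/82

Derivation:
I try cruncher.seed(x: 82), → 82.
I use cruncher.oneover, and see 1/82.
I use cruncher.plus(x: 7), yielding 575/82.
I invoke cruncher.split(x: 9/11), and observe 6325/738.
I use cubby.bind(k: drezedur, v: <last>), which returns nil.
Then cubby.bind(k: du, v: -478): nil.
Now I run cruncher.show, → 6325/738.


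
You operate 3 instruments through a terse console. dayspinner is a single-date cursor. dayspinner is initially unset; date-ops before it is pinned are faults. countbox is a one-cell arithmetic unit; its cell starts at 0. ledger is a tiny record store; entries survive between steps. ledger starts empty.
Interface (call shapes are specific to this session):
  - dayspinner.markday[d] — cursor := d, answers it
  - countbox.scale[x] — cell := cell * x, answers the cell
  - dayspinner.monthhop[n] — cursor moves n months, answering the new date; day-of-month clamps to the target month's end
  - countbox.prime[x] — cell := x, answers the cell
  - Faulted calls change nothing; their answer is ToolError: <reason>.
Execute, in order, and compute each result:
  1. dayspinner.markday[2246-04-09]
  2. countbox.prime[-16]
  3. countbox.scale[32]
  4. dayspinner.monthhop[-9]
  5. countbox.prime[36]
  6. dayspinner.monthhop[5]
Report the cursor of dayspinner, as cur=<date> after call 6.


Answer: cur=2245-12-09

Derivation:
% markday(d=2246-04-09) == 2246-04-09
% prime(x=-16) == -16
% scale(x=32) == -512
% monthhop(n=-9) == 2245-07-09
% prime(x=36) == 36
% monthhop(n=5) == 2245-12-09


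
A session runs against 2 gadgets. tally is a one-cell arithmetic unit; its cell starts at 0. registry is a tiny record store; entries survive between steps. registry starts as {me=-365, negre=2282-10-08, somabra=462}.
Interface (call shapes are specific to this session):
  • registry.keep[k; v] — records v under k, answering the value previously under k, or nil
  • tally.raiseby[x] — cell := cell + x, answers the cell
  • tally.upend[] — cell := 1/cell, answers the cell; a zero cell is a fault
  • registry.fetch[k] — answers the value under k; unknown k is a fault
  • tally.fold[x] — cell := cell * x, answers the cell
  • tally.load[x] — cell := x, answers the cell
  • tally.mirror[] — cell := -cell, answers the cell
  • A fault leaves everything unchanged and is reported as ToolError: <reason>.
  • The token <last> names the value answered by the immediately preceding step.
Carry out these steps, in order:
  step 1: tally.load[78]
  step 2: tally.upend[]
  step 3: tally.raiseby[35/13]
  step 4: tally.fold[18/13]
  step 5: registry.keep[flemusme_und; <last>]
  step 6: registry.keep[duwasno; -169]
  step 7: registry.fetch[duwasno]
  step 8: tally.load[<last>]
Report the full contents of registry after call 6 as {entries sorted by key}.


-> tally.load(x→78)
<- 78
-> tally.upend()
<- 1/78
-> tally.raiseby(x→35/13)
<- 211/78
-> tally.fold(x→18/13)
<- 633/169
-> registry.keep(k→flemusme_und, v→<last>)
<- nil
-> registry.keep(k→duwasno, v→-169)
<- nil
-> registry.fetch(k→duwasno)
<- -169
-> tally.load(x→<last>)
<- -169

Answer: {duwasno=-169, flemusme_und=633/169, me=-365, negre=2282-10-08, somabra=462}


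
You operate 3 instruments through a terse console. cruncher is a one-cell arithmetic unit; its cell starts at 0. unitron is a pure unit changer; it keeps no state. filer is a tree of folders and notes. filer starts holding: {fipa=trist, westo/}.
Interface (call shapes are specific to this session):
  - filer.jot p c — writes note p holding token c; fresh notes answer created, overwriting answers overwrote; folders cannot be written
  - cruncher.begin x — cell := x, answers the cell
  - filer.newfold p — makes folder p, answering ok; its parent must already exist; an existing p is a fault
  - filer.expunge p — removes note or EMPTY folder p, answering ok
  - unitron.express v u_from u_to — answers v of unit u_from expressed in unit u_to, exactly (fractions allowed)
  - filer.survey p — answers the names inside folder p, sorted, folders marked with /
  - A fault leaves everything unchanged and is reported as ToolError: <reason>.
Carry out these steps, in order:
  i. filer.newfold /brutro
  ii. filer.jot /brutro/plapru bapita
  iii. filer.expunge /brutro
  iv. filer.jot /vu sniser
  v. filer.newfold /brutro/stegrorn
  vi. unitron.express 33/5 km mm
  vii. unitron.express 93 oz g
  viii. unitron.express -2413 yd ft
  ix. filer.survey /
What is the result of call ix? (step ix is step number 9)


Answer: [brutro/, fipa, vu, westo/]

Derivation:
>>> newfold p→/brutro
:: ok
>>> jot p→/brutro/plapru c→bapita
:: created
>>> expunge p→/brutro
:: ToolError: not empty
>>> jot p→/vu c→sniser
:: created
>>> newfold p→/brutro/stegrorn
:: ok
>>> express v→33/5 u_from→km u_to→mm
:: 6600000
>>> express v→93 u_from→oz u_to→g
:: 4218409041/1600000
>>> express v→-2413 u_from→yd u_to→ft
:: -7239
>>> survey p→/
:: [brutro/, fipa, vu, westo/]
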